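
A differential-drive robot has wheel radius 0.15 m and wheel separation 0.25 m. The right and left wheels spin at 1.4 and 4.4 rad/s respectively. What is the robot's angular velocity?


vR = r*wR = 0.15*1.4 = 0.21 m/s
vL = r*wL = 0.15*4.4 = 0.66 m/s
v = (vR+vL)/2 = 0.435 m/s
omega = (vR-vL)/L = -1.8 rad/s
angular velocity = -1.8 rad/s


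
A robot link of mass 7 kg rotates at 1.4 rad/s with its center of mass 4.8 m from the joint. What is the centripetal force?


F = m * omega^2 * r
= 7 * 1.4^2 * 4.8
= 7 * 1.96 * 4.8
= 65.856 N


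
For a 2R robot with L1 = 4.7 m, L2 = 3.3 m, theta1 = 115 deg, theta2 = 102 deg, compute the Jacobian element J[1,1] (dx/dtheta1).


J[1,1] = -L1*sin(t1) - L2*sin(t1+t2)
= -4.7*sin(115) - 3.3*sin(217)
= -2.2737


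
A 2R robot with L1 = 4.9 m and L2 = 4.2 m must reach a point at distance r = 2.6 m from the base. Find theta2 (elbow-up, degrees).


cos(theta2) = (r^2 - L1^2 - L2^2) / (2*L1*L2)
cos(theta2) = (6.76 - 24.01 - 17.64) / 41.16
cos(theta2) = -0.847668
theta2 = 147.9589 degrees


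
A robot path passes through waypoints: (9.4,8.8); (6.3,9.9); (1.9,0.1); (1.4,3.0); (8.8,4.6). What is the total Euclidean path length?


Segment lengths:
  seg1 = sqrt((-3.1)^2 + (1.1)^2) = 3.2894
  seg2 = sqrt((-4.4)^2 + (-9.8)^2) = 10.7424
  seg3 = sqrt((-0.5)^2 + (2.9)^2) = 2.9428
  seg4 = sqrt((7.4)^2 + (1.6)^2) = 7.571
Total = 24.5456


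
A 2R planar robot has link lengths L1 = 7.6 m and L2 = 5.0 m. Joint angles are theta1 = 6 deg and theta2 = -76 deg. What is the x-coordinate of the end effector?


Convert angles to radians: theta1 = 0.1047, theta2 = -1.3265
x = L1*cos(theta1) + L2*cos(theta1+theta2)
x = 7.5584 + 1.7101
x = 9.2685


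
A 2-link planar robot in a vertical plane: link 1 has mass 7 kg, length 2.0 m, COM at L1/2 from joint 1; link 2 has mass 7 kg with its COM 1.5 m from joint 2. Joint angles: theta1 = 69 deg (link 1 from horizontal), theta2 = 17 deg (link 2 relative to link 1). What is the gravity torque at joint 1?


Horizontal distance from joint 1 to link-1 COM:
  x_c1 = (L1/2)*cos(t1) = 1.0 * 0.3584 = 0.3584 m
Horizontal distance from joint 1 to link-2 COM:
  x_c2 = L1*cos(t1) + Lc2*cos(t1+t2)
       = 2.0*0.3584 + 1.5*0.0698 = 0.8214 m
tau1 = m1*g*x_c1 + m2*g*x_c2
     = 7*9.81*0.3584 + 7*9.81*0.8214
     = 24.6091 + 56.4035
     = 81.0126 Nm


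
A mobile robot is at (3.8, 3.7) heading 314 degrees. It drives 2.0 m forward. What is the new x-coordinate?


x_new = x0 + d*cos(theta)
= 3.8 + 2.0*cos(314)
= 3.8 + 1.3893
= 5.1893


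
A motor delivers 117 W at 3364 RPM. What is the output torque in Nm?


omega = 3364 * 2*pi/60 = 352.2773 rad/s
tau = P / omega = 117 / 352.2773
= 0.3321 Nm


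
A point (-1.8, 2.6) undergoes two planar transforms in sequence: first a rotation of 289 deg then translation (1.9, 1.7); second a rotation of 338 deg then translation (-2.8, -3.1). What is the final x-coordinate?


After transform 1:
x1 = cos(289)*-1.8 - sin(289)*2.6 + 1.9 = 3.7723
y1 = sin(289)*-1.8 + cos(289)*2.6 + 1.7 = 4.2484
After transform 2:
x2 = cos(338)*3.7723 - sin(338)*4.2484 + -2.8
= 2.2891


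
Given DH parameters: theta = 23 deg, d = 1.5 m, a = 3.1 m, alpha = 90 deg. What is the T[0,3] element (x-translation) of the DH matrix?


T[0,3] = a * cos(theta)
= 3.1 * cos(23 deg)
= 3.1 * 0.9205
= 2.8536


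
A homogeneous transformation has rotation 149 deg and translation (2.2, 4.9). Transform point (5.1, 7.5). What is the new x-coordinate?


x' = cos(theta)*px - sin(theta)*py + tx
= -0.8572*5.1 - 0.515*7.5 + 2.2
= -6.0343


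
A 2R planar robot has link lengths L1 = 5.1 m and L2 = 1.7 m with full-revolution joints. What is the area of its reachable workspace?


r_max = L1 + L2 = 6.8 m
r_min = |L1 - L2| = 3.4 m
Area = pi*(r_max^2 - r_min^2)
= pi*(46.24 - 11.56)
= pi * 34.68
= 108.9504 m^2


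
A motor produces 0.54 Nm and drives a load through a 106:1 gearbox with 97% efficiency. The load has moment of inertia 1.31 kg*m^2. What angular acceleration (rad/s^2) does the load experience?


tau_out = tau_motor * N * eta
= 0.54 * 106 * 0.97 = 55.5228 Nm
alpha = tau_out / I = 55.5228 / 1.31
= 42.3838 rad/s^2


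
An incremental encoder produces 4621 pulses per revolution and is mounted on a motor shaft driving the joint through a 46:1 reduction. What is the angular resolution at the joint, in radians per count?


counts per rev = 4621
effective counts at joint = 4621 * 46 = 212566
resolution = 2*pi / 212566
= 2.9559e-05 rad/count


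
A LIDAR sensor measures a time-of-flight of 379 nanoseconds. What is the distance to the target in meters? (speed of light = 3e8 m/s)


tof = 379 ns = 3.79e-07 s
dist = c * tof / 2
= 3e8 * 3.79e-07 / 2
= 56.85 m


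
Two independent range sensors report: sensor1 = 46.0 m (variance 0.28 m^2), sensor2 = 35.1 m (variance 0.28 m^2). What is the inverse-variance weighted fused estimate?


w1 = (1/var1) / (1/var1 + 1/var2)
   = 3.5714 / (3.5714 + 3.5714) = 0.5
w2 = 1 - w1 = 0.5
fused = w1*s1 + w2*s2 = 23.0 + 17.55
= 40.55 m


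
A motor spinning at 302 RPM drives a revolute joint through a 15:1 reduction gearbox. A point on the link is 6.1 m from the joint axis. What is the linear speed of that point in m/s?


omega_motor = 302 * 2*pi/60 = 31.6254 rad/s
omega_joint = omega_motor / 15 = 2.1084 rad/s
v = omega_joint * r = 2.1084 * 6.1
= 12.861 m/s


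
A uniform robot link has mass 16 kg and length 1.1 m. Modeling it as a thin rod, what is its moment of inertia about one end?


I = (1/3) * m * L^2
= (1/3) * 16 * 1.1^2
= 0.333333 * 16 * 1.21
= 6.4533 kg*m^2


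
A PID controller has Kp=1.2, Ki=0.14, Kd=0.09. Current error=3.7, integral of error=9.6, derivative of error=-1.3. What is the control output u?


u = Kp*e + Ki*int(e) + Kd*de/dt
= 1.2*3.7 + 0.14*9.6 + 0.09*(-1.3)
= 4.44 + 1.344 + -0.117
= 5.667


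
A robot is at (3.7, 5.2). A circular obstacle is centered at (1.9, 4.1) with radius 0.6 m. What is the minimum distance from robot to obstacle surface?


center_dist = sqrt((3.7-1.9)^2 + (5.2-4.1)^2)
= sqrt(3.24 + 1.21)
= 2.1095
min_dist = center_dist - radius = 2.1095 - 0.6 = 1.5095 m


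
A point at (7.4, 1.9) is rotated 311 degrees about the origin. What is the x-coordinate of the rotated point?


x' = x*cos(theta) - y*sin(theta)
cos(311 deg) = 0.6561, sin(311 deg) = -0.7547
x' = 7.4 * 0.6561 - 1.9 * -0.7547
= 4.8548 - -1.4339
= 6.2888


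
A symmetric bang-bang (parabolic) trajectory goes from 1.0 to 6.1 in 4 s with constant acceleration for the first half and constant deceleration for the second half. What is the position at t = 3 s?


Symmetric rest-to-rest: each phase covers (pf-p0)/2 in time T/2. 0.5*a*(T/2)^2 = (pf-p0)/2 => a = 4*(pf-p0)/T^2
a = 4*(6.1-1.0)/4^2 = 1.275
t = 3 is in the deceleration phase (t > T/2).
p = pf - 0.5*a*(T-t)^2 = 6.1 - 0.5*1.275*1^2
= 5.4625


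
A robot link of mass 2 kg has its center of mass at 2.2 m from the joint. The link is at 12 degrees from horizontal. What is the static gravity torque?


tau = m*g*L*cos(angle)
= 2 * 9.81 * 2.2 * cos(12 deg)
= 2 * 9.81 * 2.2 * 0.9781
= 42.2208 Nm


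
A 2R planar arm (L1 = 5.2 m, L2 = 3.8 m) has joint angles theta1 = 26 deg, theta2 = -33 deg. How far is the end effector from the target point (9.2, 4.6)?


End effector via forward kinematics:
x = L1*cos(t1) + L2*cos(t1+t2) = 8.4454
y = L1*sin(t1) + L2*sin(t1+t2) = 1.8164
Distance to target:
d = sqrt((9.2 - 8.4454)^2 + (4.6 - 1.8164)^2)
= sqrt(0.5694 + 7.7483)
= 2.884 m


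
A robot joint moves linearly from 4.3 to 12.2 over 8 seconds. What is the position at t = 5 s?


s = t/T = 5/8 = 0.625
p(t) = p0 + (pf-p0)*s
= 4.3 + (12.2 - 4.3) * 0.625
= 9.2375


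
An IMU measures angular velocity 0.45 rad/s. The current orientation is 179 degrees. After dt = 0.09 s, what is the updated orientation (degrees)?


delta_theta = w * dt = 0.45 * 0.09 = 0.0405 rad
= 2.3205 deg
theta_new = 179 + 2.3205 = 181.3205 deg


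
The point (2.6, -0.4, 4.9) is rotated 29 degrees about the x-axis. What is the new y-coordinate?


Rotation about x-axis: y' = y*cos(theta) - z*sin(theta)
= -0.4 * 0.8746 - 4.9 * 0.4848
= -2.7254


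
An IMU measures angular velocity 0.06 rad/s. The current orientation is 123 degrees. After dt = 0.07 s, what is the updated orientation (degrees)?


delta_theta = w * dt = 0.06 * 0.07 = 0.0042 rad
= 0.2406 deg
theta_new = 123 + 0.2406 = 123.2406 deg


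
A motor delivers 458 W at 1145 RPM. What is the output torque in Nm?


omega = 1145 * 2*pi/60 = 119.9041 rad/s
tau = P / omega = 458 / 119.9041
= 3.8197 Nm


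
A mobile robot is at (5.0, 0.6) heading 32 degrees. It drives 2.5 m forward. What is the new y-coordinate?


y_new = y0 + d*sin(theta)
= 0.6 + 2.5*sin(32)
= 0.6 + 1.3248
= 1.9248


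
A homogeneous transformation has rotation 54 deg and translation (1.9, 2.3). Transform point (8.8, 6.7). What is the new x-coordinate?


x' = cos(theta)*px - sin(theta)*py + tx
= 0.5878*8.8 - 0.809*6.7 + 1.9
= 1.6521


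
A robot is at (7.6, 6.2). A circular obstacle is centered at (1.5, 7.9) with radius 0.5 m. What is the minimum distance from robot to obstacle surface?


center_dist = sqrt((7.6-1.5)^2 + (6.2-7.9)^2)
= sqrt(37.21 + 2.89)
= 6.3325
min_dist = center_dist - radius = 6.3325 - 0.5 = 5.8325 m


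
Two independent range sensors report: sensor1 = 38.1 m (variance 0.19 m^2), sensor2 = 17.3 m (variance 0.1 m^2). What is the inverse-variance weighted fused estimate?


w1 = (1/var1) / (1/var1 + 1/var2)
   = 5.2632 / (5.2632 + 10.0) = 0.3448
w2 = 1 - w1 = 0.6552
fused = w1*s1 + w2*s2 = 13.1379 + 11.3345
= 24.4724 m


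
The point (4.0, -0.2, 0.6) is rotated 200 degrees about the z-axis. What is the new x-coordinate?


Rotation about z-axis: x' = x*cos(theta) - y*sin(theta)
= 4.0 * -0.9397 - -0.2 * -0.342
= -3.8272


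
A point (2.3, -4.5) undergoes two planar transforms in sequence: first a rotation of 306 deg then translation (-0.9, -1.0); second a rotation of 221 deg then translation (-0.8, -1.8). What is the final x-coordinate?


After transform 1:
x1 = cos(306)*2.3 - sin(306)*-4.5 + -0.9 = -3.1887
y1 = sin(306)*2.3 + cos(306)*-4.5 + -1.0 = -5.5058
After transform 2:
x2 = cos(221)*-3.1887 - sin(221)*-5.5058 + -0.8
= -2.0056


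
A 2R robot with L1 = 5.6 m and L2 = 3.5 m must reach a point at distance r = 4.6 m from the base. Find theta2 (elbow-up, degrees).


cos(theta2) = (r^2 - L1^2 - L2^2) / (2*L1*L2)
cos(theta2) = (21.16 - 31.36 - 12.25) / 39.2
cos(theta2) = -0.572704
theta2 = 124.939 degrees


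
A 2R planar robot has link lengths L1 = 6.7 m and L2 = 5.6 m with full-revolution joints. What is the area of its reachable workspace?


r_max = L1 + L2 = 12.3 m
r_min = |L1 - L2| = 1.1 m
Area = pi*(r_max^2 - r_min^2)
= pi*(151.29 - 1.21)
= pi * 150.08
= 471.4902 m^2


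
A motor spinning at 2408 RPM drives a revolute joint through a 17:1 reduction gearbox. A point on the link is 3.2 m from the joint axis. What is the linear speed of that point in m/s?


omega_motor = 2408 * 2*pi/60 = 252.1652 rad/s
omega_joint = omega_motor / 17 = 14.8332 rad/s
v = omega_joint * r = 14.8332 * 3.2
= 47.4664 m/s


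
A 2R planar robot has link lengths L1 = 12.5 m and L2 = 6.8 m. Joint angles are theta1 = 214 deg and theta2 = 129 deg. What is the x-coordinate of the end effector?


Convert angles to radians: theta1 = 3.735, theta2 = 2.2515
x = L1*cos(theta1) + L2*cos(theta1+theta2)
x = -10.363 + 6.5029
x = -3.8601


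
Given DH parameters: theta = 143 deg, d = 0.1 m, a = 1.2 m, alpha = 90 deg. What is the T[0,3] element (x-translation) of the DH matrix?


T[0,3] = a * cos(theta)
= 1.2 * cos(143 deg)
= 1.2 * -0.7986
= -0.9584


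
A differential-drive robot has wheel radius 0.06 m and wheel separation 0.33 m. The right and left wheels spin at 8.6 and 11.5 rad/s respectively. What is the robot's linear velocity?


vR = r*wR = 0.06*8.6 = 0.516 m/s
vL = r*wL = 0.06*11.5 = 0.69 m/s
v = (vR+vL)/2 = 0.603 m/s
omega = (vR-vL)/L = -0.5273 rad/s
linear velocity = 0.603 m/s


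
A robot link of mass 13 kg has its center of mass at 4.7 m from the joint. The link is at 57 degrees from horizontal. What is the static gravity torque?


tau = m*g*L*cos(angle)
= 13 * 9.81 * 4.7 * cos(57 deg)
= 13 * 9.81 * 4.7 * 0.5446
= 326.4517 Nm


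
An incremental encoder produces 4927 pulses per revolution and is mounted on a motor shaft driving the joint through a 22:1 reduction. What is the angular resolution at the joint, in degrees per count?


counts per rev = 4927
effective counts at joint = 4927 * 22 = 108394
resolution = 360 / 108394
= 0.0033 deg/count


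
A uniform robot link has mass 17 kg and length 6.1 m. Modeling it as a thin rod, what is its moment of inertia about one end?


I = (1/3) * m * L^2
= (1/3) * 17 * 6.1^2
= 0.333333 * 17 * 37.21
= 210.8567 kg*m^2


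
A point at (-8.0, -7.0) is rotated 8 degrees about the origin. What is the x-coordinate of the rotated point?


x' = x*cos(theta) - y*sin(theta)
cos(8 deg) = 0.9903, sin(8 deg) = 0.1392
x' = -8.0 * 0.9903 - -7.0 * 0.1392
= -7.9221 - -0.9742
= -6.9479


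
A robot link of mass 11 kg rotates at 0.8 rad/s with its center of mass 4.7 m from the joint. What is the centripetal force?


F = m * omega^2 * r
= 11 * 0.8^2 * 4.7
= 11 * 0.64 * 4.7
= 33.088 N


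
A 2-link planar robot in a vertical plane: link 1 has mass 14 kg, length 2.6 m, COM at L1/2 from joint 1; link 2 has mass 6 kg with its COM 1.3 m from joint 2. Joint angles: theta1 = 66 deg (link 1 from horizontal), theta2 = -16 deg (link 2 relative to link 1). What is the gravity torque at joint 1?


Horizontal distance from joint 1 to link-1 COM:
  x_c1 = (L1/2)*cos(t1) = 1.3 * 0.4067 = 0.5288 m
Horizontal distance from joint 1 to link-2 COM:
  x_c2 = L1*cos(t1) + Lc2*cos(t1+t2)
       = 2.6*0.4067 + 1.3*0.6428 = 1.8931 m
tau1 = m1*g*x_c1 + m2*g*x_c2
     = 14*9.81*0.5288 + 6*9.81*1.8931
     = 72.6196 + 111.4302
     = 184.0497 Nm


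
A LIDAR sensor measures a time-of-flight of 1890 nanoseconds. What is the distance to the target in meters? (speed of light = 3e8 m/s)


tof = 1890 ns = 1.89e-06 s
dist = c * tof / 2
= 3e8 * 1.89e-06 / 2
= 283.5 m


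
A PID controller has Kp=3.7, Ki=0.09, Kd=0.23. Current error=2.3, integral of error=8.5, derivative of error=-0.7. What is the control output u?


u = Kp*e + Ki*int(e) + Kd*de/dt
= 3.7*2.3 + 0.09*8.5 + 0.23*(-0.7)
= 8.51 + 0.765 + -0.161
= 9.114


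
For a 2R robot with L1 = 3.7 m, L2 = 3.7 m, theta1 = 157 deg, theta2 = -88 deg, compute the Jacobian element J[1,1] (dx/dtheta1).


J[1,1] = -L1*sin(t1) - L2*sin(t1+t2)
= -3.7*sin(157) - 3.7*sin(69)
= -4.9


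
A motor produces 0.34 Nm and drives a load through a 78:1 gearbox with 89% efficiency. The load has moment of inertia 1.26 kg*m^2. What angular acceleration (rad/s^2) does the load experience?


tau_out = tau_motor * N * eta
= 0.34 * 78 * 0.89 = 23.6028 Nm
alpha = tau_out / I = 23.6028 / 1.26
= 18.7324 rad/s^2


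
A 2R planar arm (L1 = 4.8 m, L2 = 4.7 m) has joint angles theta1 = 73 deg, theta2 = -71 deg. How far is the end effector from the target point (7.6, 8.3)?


End effector via forward kinematics:
x = L1*cos(t1) + L2*cos(t1+t2) = 6.1005
y = L1*sin(t1) + L2*sin(t1+t2) = 4.7543
Distance to target:
d = sqrt((7.6 - 6.1005)^2 + (8.3 - 4.7543)^2)
= sqrt(2.2484 + 12.5721)
= 3.8497 m


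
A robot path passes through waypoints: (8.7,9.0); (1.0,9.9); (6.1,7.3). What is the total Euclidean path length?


Segment lengths:
  seg1 = sqrt((-7.7)^2 + (0.9)^2) = 7.7524
  seg2 = sqrt((5.1)^2 + (-2.6)^2) = 5.7245
Total = 13.4769


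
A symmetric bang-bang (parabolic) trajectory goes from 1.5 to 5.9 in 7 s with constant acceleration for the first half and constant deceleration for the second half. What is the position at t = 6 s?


Symmetric rest-to-rest: each phase covers (pf-p0)/2 in time T/2. 0.5*a*(T/2)^2 = (pf-p0)/2 => a = 4*(pf-p0)/T^2
a = 4*(5.9-1.5)/7^2 = 0.3592
t = 6 is in the deceleration phase (t > T/2).
p = pf - 0.5*a*(T-t)^2 = 5.9 - 0.5*0.3592*1^2
= 5.7204


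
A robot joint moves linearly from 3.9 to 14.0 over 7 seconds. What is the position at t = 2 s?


s = t/T = 2/7 = 0.2857
p(t) = p0 + (pf-p0)*s
= 3.9 + (14.0 - 3.9) * 0.2857
= 6.7857


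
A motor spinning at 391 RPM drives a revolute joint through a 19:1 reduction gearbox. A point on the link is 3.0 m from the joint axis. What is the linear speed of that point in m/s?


omega_motor = 391 * 2*pi/60 = 40.9454 rad/s
omega_joint = omega_motor / 19 = 2.155 rad/s
v = omega_joint * r = 2.155 * 3.0
= 6.4651 m/s


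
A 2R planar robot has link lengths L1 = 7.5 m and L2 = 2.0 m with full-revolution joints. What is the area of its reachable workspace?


r_max = L1 + L2 = 9.5 m
r_min = |L1 - L2| = 5.5 m
Area = pi*(r_max^2 - r_min^2)
= pi*(90.25 - 30.25)
= pi * 60.0
= 188.4956 m^2


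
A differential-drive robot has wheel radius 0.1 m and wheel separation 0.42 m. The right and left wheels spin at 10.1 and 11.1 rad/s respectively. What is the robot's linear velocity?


vR = r*wR = 0.1*10.1 = 1.01 m/s
vL = r*wL = 0.1*11.1 = 1.11 m/s
v = (vR+vL)/2 = 1.06 m/s
omega = (vR-vL)/L = -0.2381 rad/s
linear velocity = 1.06 m/s


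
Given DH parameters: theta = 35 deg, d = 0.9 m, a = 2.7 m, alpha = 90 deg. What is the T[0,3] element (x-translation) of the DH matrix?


T[0,3] = a * cos(theta)
= 2.7 * cos(35 deg)
= 2.7 * 0.8192
= 2.2117


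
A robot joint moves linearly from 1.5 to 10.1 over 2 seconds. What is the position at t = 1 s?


s = t/T = 1/2 = 0.5
p(t) = p0 + (pf-p0)*s
= 1.5 + (10.1 - 1.5) * 0.5
= 5.8


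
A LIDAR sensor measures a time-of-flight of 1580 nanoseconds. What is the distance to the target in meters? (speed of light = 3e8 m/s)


tof = 1580 ns = 1.58e-06 s
dist = c * tof / 2
= 3e8 * 1.58e-06 / 2
= 237.0 m


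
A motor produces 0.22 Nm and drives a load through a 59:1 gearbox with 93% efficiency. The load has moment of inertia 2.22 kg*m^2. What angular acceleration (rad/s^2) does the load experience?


tau_out = tau_motor * N * eta
= 0.22 * 59 * 0.93 = 12.0714 Nm
alpha = tau_out / I = 12.0714 / 2.22
= 5.4376 rad/s^2


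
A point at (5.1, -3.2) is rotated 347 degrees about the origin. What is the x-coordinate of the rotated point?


x' = x*cos(theta) - y*sin(theta)
cos(347 deg) = 0.9744, sin(347 deg) = -0.225
x' = 5.1 * 0.9744 - -3.2 * -0.225
= 4.9693 - 0.7198
= 4.2494


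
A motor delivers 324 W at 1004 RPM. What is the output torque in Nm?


omega = 1004 * 2*pi/60 = 105.1386 rad/s
tau = P / omega = 324 / 105.1386
= 3.0816 Nm


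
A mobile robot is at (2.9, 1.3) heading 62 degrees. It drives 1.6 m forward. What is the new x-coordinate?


x_new = x0 + d*cos(theta)
= 2.9 + 1.6*cos(62)
= 2.9 + 0.7512
= 3.6512


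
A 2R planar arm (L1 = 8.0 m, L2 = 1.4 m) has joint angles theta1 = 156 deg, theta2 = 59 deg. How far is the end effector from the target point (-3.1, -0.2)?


End effector via forward kinematics:
x = L1*cos(t1) + L2*cos(t1+t2) = -8.4552
y = L1*sin(t1) + L2*sin(t1+t2) = 2.4509
Distance to target:
d = sqrt((-3.1 - -8.4552)^2 + (-0.2 - 2.4509)^2)
= sqrt(28.6779 + 7.0272)
= 5.9754 m


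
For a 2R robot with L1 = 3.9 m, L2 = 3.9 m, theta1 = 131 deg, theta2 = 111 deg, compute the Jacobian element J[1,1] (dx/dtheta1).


J[1,1] = -L1*sin(t1) - L2*sin(t1+t2)
= -3.9*sin(131) - 3.9*sin(242)
= 0.5001


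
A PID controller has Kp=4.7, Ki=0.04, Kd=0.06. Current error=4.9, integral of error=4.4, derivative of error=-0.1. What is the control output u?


u = Kp*e + Ki*int(e) + Kd*de/dt
= 4.7*4.9 + 0.04*4.4 + 0.06*(-0.1)
= 23.03 + 0.176 + -0.006
= 23.2


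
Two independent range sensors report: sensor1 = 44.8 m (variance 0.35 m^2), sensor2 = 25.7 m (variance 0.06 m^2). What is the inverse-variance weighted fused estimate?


w1 = (1/var1) / (1/var1 + 1/var2)
   = 2.8571 / (2.8571 + 16.6667) = 0.1463
w2 = 1 - w1 = 0.8537
fused = w1*s1 + w2*s2 = 6.5561 + 21.939
= 28.4951 m


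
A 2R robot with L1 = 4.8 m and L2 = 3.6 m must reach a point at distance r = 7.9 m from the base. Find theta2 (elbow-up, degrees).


cos(theta2) = (r^2 - L1^2 - L2^2) / (2*L1*L2)
cos(theta2) = (62.41 - 23.04 - 12.96) / 34.56
cos(theta2) = 0.764178
theta2 = 40.1661 degrees


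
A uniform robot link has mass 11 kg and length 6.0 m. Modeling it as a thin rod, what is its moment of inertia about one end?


I = (1/3) * m * L^2
= (1/3) * 11 * 6.0^2
= 0.333333 * 11 * 36.0
= 132.0 kg*m^2


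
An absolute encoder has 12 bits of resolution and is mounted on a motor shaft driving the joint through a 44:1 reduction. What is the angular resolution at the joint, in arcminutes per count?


counts = 2^12 = 4096
effective counts at joint = 4096 * 44 = 180224
resolution = 360*60 / 180224
= 0.1199 arcmin/count


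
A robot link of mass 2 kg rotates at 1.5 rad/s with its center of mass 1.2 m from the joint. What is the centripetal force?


F = m * omega^2 * r
= 2 * 1.5^2 * 1.2
= 2 * 2.25 * 1.2
= 5.4 N


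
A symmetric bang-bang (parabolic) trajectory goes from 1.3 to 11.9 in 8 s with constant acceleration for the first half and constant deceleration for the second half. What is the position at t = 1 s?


Symmetric rest-to-rest: each phase covers (pf-p0)/2 in time T/2. 0.5*a*(T/2)^2 = (pf-p0)/2 => a = 4*(pf-p0)/T^2
a = 4*(11.9-1.3)/8^2 = 0.6625
t = 1 is in the acceleration phase (t <= T/2).
p = p0 + 0.5*a*t^2 = 1.3 + 0.5*0.6625*1^2
= 1.6313


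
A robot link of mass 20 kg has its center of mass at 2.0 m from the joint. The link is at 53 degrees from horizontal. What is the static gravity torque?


tau = m*g*L*cos(angle)
= 20 * 9.81 * 2.0 * cos(53 deg)
= 20 * 9.81 * 2.0 * 0.6018
= 236.1522 Nm


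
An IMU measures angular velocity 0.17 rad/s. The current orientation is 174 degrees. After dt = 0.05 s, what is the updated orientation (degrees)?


delta_theta = w * dt = 0.17 * 0.05 = 0.0085 rad
= 0.487 deg
theta_new = 174 + 0.487 = 174.487 deg


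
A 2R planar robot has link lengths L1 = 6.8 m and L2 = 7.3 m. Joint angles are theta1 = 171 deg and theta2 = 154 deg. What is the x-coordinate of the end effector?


Convert angles to radians: theta1 = 2.9845, theta2 = 2.6878
x = L1*cos(theta1) + L2*cos(theta1+theta2)
x = -6.7163 + 5.9798
x = -0.7365


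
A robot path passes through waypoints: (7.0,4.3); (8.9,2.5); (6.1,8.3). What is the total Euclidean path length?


Segment lengths:
  seg1 = sqrt((1.9)^2 + (-1.8)^2) = 2.6173
  seg2 = sqrt((-2.8)^2 + (5.8)^2) = 6.4405
Total = 9.0577


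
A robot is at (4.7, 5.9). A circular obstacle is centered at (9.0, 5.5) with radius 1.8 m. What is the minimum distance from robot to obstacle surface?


center_dist = sqrt((4.7-9.0)^2 + (5.9-5.5)^2)
= sqrt(18.49 + 0.16)
= 4.3186
min_dist = center_dist - radius = 4.3186 - 1.8 = 2.5186 m


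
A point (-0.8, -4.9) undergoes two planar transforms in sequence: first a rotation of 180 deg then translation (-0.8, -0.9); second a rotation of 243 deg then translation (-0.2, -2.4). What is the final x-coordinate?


After transform 1:
x1 = cos(180)*-0.8 - sin(180)*-4.9 + -0.8 = 0.0
y1 = sin(180)*-0.8 + cos(180)*-4.9 + -0.9 = 4.0
After transform 2:
x2 = cos(243)*0.0 - sin(243)*4.0 + -0.2
= 3.364


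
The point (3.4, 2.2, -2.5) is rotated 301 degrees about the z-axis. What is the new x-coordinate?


Rotation about z-axis: x' = x*cos(theta) - y*sin(theta)
= 3.4 * 0.515 - 2.2 * -0.8572
= 3.6369


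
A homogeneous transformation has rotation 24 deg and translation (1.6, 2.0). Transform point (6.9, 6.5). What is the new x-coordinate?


x' = cos(theta)*px - sin(theta)*py + tx
= 0.9135*6.9 - 0.4067*6.5 + 1.6
= 5.2597


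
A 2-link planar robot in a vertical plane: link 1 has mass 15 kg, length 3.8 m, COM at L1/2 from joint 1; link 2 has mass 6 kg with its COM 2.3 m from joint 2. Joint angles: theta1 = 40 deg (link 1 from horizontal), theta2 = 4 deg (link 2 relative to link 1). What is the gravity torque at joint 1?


Horizontal distance from joint 1 to link-1 COM:
  x_c1 = (L1/2)*cos(t1) = 1.9 * 0.766 = 1.4555 m
Horizontal distance from joint 1 to link-2 COM:
  x_c2 = L1*cos(t1) + Lc2*cos(t1+t2)
       = 3.8*0.766 + 2.3*0.7193 = 4.5655 m
tau1 = m1*g*x_c1 + m2*g*x_c2
     = 15*9.81*1.4555 + 6*9.81*4.5655
     = 214.1745 + 268.7224
     = 482.8969 Nm


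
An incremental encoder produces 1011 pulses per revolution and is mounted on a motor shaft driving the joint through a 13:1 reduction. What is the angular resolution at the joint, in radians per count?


counts per rev = 1011
effective counts at joint = 1011 * 13 = 13143
resolution = 2*pi / 13143
= 4.7806e-04 rad/count


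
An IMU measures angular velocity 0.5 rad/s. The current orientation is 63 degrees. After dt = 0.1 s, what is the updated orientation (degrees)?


delta_theta = w * dt = 0.5 * 0.1 = 0.05 rad
= 2.8648 deg
theta_new = 63 + 2.8648 = 65.8648 deg


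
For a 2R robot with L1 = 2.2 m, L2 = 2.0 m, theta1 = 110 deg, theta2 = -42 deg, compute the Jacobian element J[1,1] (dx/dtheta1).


J[1,1] = -L1*sin(t1) - L2*sin(t1+t2)
= -2.2*sin(110) - 2.0*sin(68)
= -3.9217


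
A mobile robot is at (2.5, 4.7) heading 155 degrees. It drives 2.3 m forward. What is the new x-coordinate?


x_new = x0 + d*cos(theta)
= 2.5 + 2.3*cos(155)
= 2.5 + -2.0845
= 0.4155


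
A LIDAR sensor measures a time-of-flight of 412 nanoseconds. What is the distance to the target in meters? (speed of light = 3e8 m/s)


tof = 412 ns = 4.12e-07 s
dist = c * tof / 2
= 3e8 * 4.12e-07 / 2
= 61.8 m


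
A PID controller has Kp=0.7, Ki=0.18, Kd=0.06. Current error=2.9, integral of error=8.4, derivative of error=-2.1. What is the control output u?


u = Kp*e + Ki*int(e) + Kd*de/dt
= 0.7*2.9 + 0.18*8.4 + 0.06*(-2.1)
= 2.03 + 1.512 + -0.126
= 3.416


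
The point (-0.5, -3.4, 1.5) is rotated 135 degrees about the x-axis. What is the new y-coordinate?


Rotation about x-axis: y' = y*cos(theta) - z*sin(theta)
= -3.4 * -0.7071 - 1.5 * 0.7071
= 1.3435


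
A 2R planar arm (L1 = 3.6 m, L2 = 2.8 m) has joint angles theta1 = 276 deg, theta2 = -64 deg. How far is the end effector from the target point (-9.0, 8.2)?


End effector via forward kinematics:
x = L1*cos(t1) + L2*cos(t1+t2) = -1.9982
y = L1*sin(t1) + L2*sin(t1+t2) = -5.0641
Distance to target:
d = sqrt((-9.0 - -1.9982)^2 + (8.2 - -5.0641)^2)
= sqrt(49.0248 + 175.9351)
= 14.9987 m


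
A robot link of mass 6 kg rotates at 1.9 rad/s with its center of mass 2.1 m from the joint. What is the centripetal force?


F = m * omega^2 * r
= 6 * 1.9^2 * 2.1
= 6 * 3.61 * 2.1
= 45.486 N


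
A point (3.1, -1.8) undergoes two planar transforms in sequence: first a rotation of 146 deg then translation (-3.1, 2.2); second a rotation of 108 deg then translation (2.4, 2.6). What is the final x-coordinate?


After transform 1:
x1 = cos(146)*3.1 - sin(146)*-1.8 + -3.1 = -4.6635
y1 = sin(146)*3.1 + cos(146)*-1.8 + 2.2 = 5.4258
After transform 2:
x2 = cos(108)*-4.6635 - sin(108)*5.4258 + 2.4
= -1.3191


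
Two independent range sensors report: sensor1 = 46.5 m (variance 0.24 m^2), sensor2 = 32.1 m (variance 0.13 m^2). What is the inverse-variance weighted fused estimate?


w1 = (1/var1) / (1/var1 + 1/var2)
   = 4.1667 / (4.1667 + 7.6923) = 0.3514
w2 = 1 - w1 = 0.6486
fused = w1*s1 + w2*s2 = 16.3378 + 20.8216
= 37.1595 m


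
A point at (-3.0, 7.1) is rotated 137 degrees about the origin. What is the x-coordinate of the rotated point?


x' = x*cos(theta) - y*sin(theta)
cos(137 deg) = -0.7314, sin(137 deg) = 0.682
x' = -3.0 * -0.7314 - 7.1 * 0.682
= 2.1941 - 4.8422
= -2.6481


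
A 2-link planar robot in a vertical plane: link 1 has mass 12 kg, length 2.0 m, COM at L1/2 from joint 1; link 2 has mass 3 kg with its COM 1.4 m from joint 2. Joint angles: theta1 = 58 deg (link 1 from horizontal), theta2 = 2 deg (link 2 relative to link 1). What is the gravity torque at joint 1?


Horizontal distance from joint 1 to link-1 COM:
  x_c1 = (L1/2)*cos(t1) = 1.0 * 0.5299 = 0.5299 m
Horizontal distance from joint 1 to link-2 COM:
  x_c2 = L1*cos(t1) + Lc2*cos(t1+t2)
       = 2.0*0.5299 + 1.4*0.5 = 1.7598 m
tau1 = m1*g*x_c1 + m2*g*x_c2
     = 12*9.81*0.5299 + 3*9.81*1.7598
     = 62.3821 + 51.792
     = 114.1741 Nm


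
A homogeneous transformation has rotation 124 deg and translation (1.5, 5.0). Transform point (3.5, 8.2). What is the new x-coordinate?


x' = cos(theta)*px - sin(theta)*py + tx
= -0.5592*3.5 - 0.829*8.2 + 1.5
= -7.2553


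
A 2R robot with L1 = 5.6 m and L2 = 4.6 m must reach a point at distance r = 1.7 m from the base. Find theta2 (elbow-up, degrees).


cos(theta2) = (r^2 - L1^2 - L2^2) / (2*L1*L2)
cos(theta2) = (2.89 - 31.36 - 21.16) / 51.52
cos(theta2) = -0.963315
theta2 = 164.4326 degrees


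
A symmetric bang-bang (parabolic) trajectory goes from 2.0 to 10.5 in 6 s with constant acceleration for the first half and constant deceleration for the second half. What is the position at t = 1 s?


Symmetric rest-to-rest: each phase covers (pf-p0)/2 in time T/2. 0.5*a*(T/2)^2 = (pf-p0)/2 => a = 4*(pf-p0)/T^2
a = 4*(10.5-2.0)/6^2 = 0.9444
t = 1 is in the acceleration phase (t <= T/2).
p = p0 + 0.5*a*t^2 = 2.0 + 0.5*0.9444*1^2
= 2.4722


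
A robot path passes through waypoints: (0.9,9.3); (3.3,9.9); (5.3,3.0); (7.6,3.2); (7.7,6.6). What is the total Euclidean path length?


Segment lengths:
  seg1 = sqrt((2.4)^2 + (0.6)^2) = 2.4739
  seg2 = sqrt((2.0)^2 + (-6.9)^2) = 7.184
  seg3 = sqrt((2.3)^2 + (0.2)^2) = 2.3087
  seg4 = sqrt((0.1)^2 + (3.4)^2) = 3.4015
Total = 15.368


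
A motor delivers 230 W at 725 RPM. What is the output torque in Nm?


omega = 725 * 2*pi/60 = 75.9218 rad/s
tau = P / omega = 230 / 75.9218
= 3.0294 Nm


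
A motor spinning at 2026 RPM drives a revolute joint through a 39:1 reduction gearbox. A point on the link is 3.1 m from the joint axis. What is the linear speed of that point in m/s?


omega_motor = 2026 * 2*pi/60 = 212.1622 rad/s
omega_joint = omega_motor / 39 = 5.4401 rad/s
v = omega_joint * r = 5.4401 * 3.1
= 16.8642 m/s


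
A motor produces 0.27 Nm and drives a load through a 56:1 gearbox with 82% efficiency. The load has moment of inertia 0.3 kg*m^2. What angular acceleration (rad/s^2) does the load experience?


tau_out = tau_motor * N * eta
= 0.27 * 56 * 0.82 = 12.3984 Nm
alpha = tau_out / I = 12.3984 / 0.3
= 41.328 rad/s^2


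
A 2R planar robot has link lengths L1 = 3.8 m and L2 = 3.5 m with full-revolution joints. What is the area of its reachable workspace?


r_max = L1 + L2 = 7.3 m
r_min = |L1 - L2| = 0.3 m
Area = pi*(r_max^2 - r_min^2)
= pi*(53.29 - 0.09)
= pi * 53.2
= 167.1327 m^2


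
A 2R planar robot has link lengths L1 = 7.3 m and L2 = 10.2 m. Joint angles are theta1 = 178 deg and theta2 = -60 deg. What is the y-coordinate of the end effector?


Convert angles to radians: theta1 = 3.1067, theta2 = -1.0472
y = L1*sin(theta1) + L2*sin(theta1+theta2)
y = 0.2548 + 9.0061
y = 9.2608


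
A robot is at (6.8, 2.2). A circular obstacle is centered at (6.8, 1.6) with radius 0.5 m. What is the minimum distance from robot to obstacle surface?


center_dist = sqrt((6.8-6.8)^2 + (2.2-1.6)^2)
= sqrt(0.0 + 0.36)
= 0.6
min_dist = center_dist - radius = 0.6 - 0.5 = 0.1 m


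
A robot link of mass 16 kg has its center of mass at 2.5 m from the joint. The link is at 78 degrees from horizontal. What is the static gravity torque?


tau = m*g*L*cos(angle)
= 16 * 9.81 * 2.5 * cos(78 deg)
= 16 * 9.81 * 2.5 * 0.2079
= 81.5845 Nm


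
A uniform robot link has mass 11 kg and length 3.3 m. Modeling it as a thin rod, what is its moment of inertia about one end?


I = (1/3) * m * L^2
= (1/3) * 11 * 3.3^2
= 0.333333 * 11 * 10.89
= 39.93 kg*m^2


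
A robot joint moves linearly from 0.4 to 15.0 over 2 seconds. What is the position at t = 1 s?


s = t/T = 1/2 = 0.5
p(t) = p0 + (pf-p0)*s
= 0.4 + (15.0 - 0.4) * 0.5
= 7.7


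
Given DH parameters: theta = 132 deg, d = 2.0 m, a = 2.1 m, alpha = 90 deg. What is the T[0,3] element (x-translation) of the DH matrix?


T[0,3] = a * cos(theta)
= 2.1 * cos(132 deg)
= 2.1 * -0.6691
= -1.4052


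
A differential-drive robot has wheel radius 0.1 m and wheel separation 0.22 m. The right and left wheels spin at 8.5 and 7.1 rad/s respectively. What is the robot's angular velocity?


vR = r*wR = 0.1*8.5 = 0.85 m/s
vL = r*wL = 0.1*7.1 = 0.71 m/s
v = (vR+vL)/2 = 0.78 m/s
omega = (vR-vL)/L = 0.6364 rad/s
angular velocity = 0.6364 rad/s


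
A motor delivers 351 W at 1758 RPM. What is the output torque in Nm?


omega = 1758 * 2*pi/60 = 184.0973 rad/s
tau = P / omega = 351 / 184.0973
= 1.9066 Nm


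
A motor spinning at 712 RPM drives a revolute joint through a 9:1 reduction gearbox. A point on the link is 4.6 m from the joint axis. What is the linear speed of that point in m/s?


omega_motor = 712 * 2*pi/60 = 74.5605 rad/s
omega_joint = omega_motor / 9 = 8.2845 rad/s
v = omega_joint * r = 8.2845 * 4.6
= 38.1087 m/s


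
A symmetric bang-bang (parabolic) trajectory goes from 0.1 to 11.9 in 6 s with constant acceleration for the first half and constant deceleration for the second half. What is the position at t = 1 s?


Symmetric rest-to-rest: each phase covers (pf-p0)/2 in time T/2. 0.5*a*(T/2)^2 = (pf-p0)/2 => a = 4*(pf-p0)/T^2
a = 4*(11.9-0.1)/6^2 = 1.3111
t = 1 is in the acceleration phase (t <= T/2).
p = p0 + 0.5*a*t^2 = 0.1 + 0.5*1.3111*1^2
= 0.7556


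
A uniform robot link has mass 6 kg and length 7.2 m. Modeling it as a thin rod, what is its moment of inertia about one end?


I = (1/3) * m * L^2
= (1/3) * 6 * 7.2^2
= 0.333333 * 6 * 51.84
= 103.68 kg*m^2


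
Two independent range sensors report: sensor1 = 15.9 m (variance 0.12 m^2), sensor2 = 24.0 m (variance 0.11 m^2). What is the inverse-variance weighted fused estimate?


w1 = (1/var1) / (1/var1 + 1/var2)
   = 8.3333 / (8.3333 + 9.0909) = 0.4783
w2 = 1 - w1 = 0.5217
fused = w1*s1 + w2*s2 = 7.6043 + 12.5217
= 20.1261 m


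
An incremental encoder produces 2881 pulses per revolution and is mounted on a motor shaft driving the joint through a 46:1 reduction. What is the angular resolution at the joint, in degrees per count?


counts per rev = 2881
effective counts at joint = 2881 * 46 = 132526
resolution = 360 / 132526
= 0.0027 deg/count


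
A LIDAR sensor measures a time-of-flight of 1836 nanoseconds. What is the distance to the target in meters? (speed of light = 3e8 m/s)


tof = 1836 ns = 1.836e-06 s
dist = c * tof / 2
= 3e8 * 1.836e-06 / 2
= 275.4 m


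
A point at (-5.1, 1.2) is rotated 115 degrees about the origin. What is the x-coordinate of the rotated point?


x' = x*cos(theta) - y*sin(theta)
cos(115 deg) = -0.4226, sin(115 deg) = 0.9063
x' = -5.1 * -0.4226 - 1.2 * 0.9063
= 2.1554 - 1.0876
= 1.0678


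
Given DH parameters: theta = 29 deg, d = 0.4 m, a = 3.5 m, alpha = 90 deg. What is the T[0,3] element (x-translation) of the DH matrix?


T[0,3] = a * cos(theta)
= 3.5 * cos(29 deg)
= 3.5 * 0.8746
= 3.0612


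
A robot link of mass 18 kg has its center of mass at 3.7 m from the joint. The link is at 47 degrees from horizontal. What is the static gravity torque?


tau = m*g*L*cos(angle)
= 18 * 9.81 * 3.7 * cos(47 deg)
= 18 * 9.81 * 3.7 * 0.682
= 445.5809 Nm


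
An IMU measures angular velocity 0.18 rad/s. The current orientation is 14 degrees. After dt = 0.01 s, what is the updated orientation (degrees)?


delta_theta = w * dt = 0.18 * 0.01 = 0.0018 rad
= 0.1031 deg
theta_new = 14 + 0.1031 = 14.1031 deg


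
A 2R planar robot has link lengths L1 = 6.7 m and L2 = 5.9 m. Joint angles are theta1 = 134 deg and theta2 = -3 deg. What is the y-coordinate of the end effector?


Convert angles to radians: theta1 = 2.3387, theta2 = -0.0524
y = L1*sin(theta1) + L2*sin(theta1+theta2)
y = 4.8196 + 4.4528
y = 9.2724


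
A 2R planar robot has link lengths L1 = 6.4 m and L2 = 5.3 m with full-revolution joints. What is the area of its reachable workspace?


r_max = L1 + L2 = 11.7 m
r_min = |L1 - L2| = 1.1 m
Area = pi*(r_max^2 - r_min^2)
= pi*(136.89 - 1.21)
= pi * 135.68
= 426.2513 m^2


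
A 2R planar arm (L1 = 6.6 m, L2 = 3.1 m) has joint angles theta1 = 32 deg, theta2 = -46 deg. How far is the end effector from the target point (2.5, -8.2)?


End effector via forward kinematics:
x = L1*cos(t1) + L2*cos(t1+t2) = 8.605
y = L1*sin(t1) + L2*sin(t1+t2) = 2.7475
Distance to target:
d = sqrt((2.5 - 8.605)^2 + (-8.2 - 2.7475)^2)
= sqrt(37.2714 + 119.848)
= 12.5347 m


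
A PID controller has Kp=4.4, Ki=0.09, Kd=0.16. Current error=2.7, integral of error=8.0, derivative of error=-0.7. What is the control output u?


u = Kp*e + Ki*int(e) + Kd*de/dt
= 4.4*2.7 + 0.09*8.0 + 0.16*(-0.7)
= 11.88 + 0.72 + -0.112
= 12.488


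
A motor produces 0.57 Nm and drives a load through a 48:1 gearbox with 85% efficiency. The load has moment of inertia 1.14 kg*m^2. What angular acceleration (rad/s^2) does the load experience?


tau_out = tau_motor * N * eta
= 0.57 * 48 * 0.85 = 23.256 Nm
alpha = tau_out / I = 23.256 / 1.14
= 20.4 rad/s^2


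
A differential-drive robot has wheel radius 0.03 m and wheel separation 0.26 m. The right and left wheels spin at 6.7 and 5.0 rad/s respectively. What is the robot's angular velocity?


vR = r*wR = 0.03*6.7 = 0.201 m/s
vL = r*wL = 0.03*5.0 = 0.15 m/s
v = (vR+vL)/2 = 0.1755 m/s
omega = (vR-vL)/L = 0.1962 rad/s
angular velocity = 0.1962 rad/s


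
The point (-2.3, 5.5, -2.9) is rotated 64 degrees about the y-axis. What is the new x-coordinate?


Rotation about y-axis: x' = x*cos(theta) + z*sin(theta)
= -2.3 * 0.4384 + -2.9 * 0.8988
= -3.6148


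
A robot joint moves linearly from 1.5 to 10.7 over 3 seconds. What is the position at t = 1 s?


s = t/T = 1/3 = 0.3333
p(t) = p0 + (pf-p0)*s
= 1.5 + (10.7 - 1.5) * 0.3333
= 4.5667


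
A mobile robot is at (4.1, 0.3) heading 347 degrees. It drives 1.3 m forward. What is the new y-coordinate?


y_new = y0 + d*sin(theta)
= 0.3 + 1.3*sin(347)
= 0.3 + -0.2924
= 0.0076


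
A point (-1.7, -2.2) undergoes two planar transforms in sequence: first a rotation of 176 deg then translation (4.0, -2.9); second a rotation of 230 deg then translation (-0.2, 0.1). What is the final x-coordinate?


After transform 1:
x1 = cos(176)*-1.7 - sin(176)*-2.2 + 4.0 = 5.8493
y1 = sin(176)*-1.7 + cos(176)*-2.2 + -2.9 = -0.8239
After transform 2:
x2 = cos(230)*5.8493 - sin(230)*-0.8239 + -0.2
= -4.5911


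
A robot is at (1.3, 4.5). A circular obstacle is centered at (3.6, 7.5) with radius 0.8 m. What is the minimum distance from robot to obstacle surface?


center_dist = sqrt((1.3-3.6)^2 + (4.5-7.5)^2)
= sqrt(5.29 + 9.0)
= 3.7802
min_dist = center_dist - radius = 3.7802 - 0.8 = 2.9802 m


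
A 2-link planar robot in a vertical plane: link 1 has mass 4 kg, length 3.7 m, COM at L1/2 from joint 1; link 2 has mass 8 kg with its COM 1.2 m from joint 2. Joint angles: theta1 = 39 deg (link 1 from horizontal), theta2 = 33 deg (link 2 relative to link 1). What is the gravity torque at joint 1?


Horizontal distance from joint 1 to link-1 COM:
  x_c1 = (L1/2)*cos(t1) = 1.85 * 0.7771 = 1.4377 m
Horizontal distance from joint 1 to link-2 COM:
  x_c2 = L1*cos(t1) + Lc2*cos(t1+t2)
       = 3.7*0.7771 + 1.2*0.309 = 3.2463 m
tau1 = m1*g*x_c1 + m2*g*x_c2
     = 4*9.81*1.4377 + 8*9.81*3.2463
     = 56.4161 + 254.7665
     = 311.1827 Nm


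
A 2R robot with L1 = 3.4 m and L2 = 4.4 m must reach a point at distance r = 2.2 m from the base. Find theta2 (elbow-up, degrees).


cos(theta2) = (r^2 - L1^2 - L2^2) / (2*L1*L2)
cos(theta2) = (4.84 - 11.56 - 19.36) / 29.92
cos(theta2) = -0.871658
theta2 = 150.6519 degrees


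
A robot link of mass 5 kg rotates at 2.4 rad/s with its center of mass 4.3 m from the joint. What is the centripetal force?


F = m * omega^2 * r
= 5 * 2.4^2 * 4.3
= 5 * 5.76 * 4.3
= 123.84 N
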